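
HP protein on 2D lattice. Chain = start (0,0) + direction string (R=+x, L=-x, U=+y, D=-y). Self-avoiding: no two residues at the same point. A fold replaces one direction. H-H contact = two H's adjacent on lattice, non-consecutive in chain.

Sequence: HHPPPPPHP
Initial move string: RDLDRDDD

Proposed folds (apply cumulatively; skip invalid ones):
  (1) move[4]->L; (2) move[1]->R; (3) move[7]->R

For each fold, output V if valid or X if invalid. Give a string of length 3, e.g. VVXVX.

Initial: RDLDRDDD -> [(0, 0), (1, 0), (1, -1), (0, -1), (0, -2), (1, -2), (1, -3), (1, -4), (1, -5)]
Fold 1: move[4]->L => RDLDLDDD VALID
Fold 2: move[1]->R => RRLDLDDD INVALID (collision), skipped
Fold 3: move[7]->R => RDLDLDDR VALID

Answer: VXV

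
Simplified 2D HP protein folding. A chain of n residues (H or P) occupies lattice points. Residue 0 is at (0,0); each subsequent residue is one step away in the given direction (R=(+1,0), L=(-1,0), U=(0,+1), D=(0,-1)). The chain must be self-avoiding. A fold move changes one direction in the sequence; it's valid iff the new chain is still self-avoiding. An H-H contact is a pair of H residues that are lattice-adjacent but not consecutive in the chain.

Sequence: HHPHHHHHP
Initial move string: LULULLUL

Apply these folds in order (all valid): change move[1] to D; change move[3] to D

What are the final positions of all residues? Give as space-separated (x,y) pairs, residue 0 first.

Answer: (0,0) (-1,0) (-1,-1) (-2,-1) (-2,-2) (-3,-2) (-4,-2) (-4,-1) (-5,-1)

Derivation:
Initial moves: LULULLUL
Fold: move[1]->D => LDLULLUL (positions: [(0, 0), (-1, 0), (-1, -1), (-2, -1), (-2, 0), (-3, 0), (-4, 0), (-4, 1), (-5, 1)])
Fold: move[3]->D => LDLDLLUL (positions: [(0, 0), (-1, 0), (-1, -1), (-2, -1), (-2, -2), (-3, -2), (-4, -2), (-4, -1), (-5, -1)])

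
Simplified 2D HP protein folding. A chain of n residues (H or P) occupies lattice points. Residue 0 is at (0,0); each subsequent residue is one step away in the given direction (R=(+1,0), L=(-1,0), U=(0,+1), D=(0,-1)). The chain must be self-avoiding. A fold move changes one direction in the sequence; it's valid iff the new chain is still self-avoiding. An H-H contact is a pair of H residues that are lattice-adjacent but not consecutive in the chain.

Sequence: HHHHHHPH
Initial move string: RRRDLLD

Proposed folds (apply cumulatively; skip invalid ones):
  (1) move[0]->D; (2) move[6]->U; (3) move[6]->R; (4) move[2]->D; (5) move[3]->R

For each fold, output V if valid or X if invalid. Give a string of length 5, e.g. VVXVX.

Answer: VXXVX

Derivation:
Initial: RRRDLLD -> [(0, 0), (1, 0), (2, 0), (3, 0), (3, -1), (2, -1), (1, -1), (1, -2)]
Fold 1: move[0]->D => DRRDLLD VALID
Fold 2: move[6]->U => DRRDLLU INVALID (collision), skipped
Fold 3: move[6]->R => DRRDLLR INVALID (collision), skipped
Fold 4: move[2]->D => DRDDLLD VALID
Fold 5: move[3]->R => DRDRLLD INVALID (collision), skipped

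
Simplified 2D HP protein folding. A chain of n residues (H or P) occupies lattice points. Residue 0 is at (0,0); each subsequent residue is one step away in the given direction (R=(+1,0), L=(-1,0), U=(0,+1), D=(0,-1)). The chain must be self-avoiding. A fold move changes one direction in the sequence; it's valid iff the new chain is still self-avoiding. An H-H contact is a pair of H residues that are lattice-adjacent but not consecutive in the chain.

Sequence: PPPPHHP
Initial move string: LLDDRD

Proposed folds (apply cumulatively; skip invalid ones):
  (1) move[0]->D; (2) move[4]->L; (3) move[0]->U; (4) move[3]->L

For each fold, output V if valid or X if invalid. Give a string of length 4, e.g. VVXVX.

Initial: LLDDRD -> [(0, 0), (-1, 0), (-2, 0), (-2, -1), (-2, -2), (-1, -2), (-1, -3)]
Fold 1: move[0]->D => DLDDRD VALID
Fold 2: move[4]->L => DLDDLD VALID
Fold 3: move[0]->U => ULDDLD VALID
Fold 4: move[3]->L => ULDLLD VALID

Answer: VVVV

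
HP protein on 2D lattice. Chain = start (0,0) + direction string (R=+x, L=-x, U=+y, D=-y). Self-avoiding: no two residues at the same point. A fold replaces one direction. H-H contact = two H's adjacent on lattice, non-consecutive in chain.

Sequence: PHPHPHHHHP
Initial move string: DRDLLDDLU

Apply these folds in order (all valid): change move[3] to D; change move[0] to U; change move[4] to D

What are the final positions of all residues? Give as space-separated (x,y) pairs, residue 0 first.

Answer: (0,0) (0,1) (1,1) (1,0) (1,-1) (1,-2) (1,-3) (1,-4) (0,-4) (0,-3)

Derivation:
Initial moves: DRDLLDDLU
Fold: move[3]->D => DRDDLDDLU (positions: [(0, 0), (0, -1), (1, -1), (1, -2), (1, -3), (0, -3), (0, -4), (0, -5), (-1, -5), (-1, -4)])
Fold: move[0]->U => URDDLDDLU (positions: [(0, 0), (0, 1), (1, 1), (1, 0), (1, -1), (0, -1), (0, -2), (0, -3), (-1, -3), (-1, -2)])
Fold: move[4]->D => URDDDDDLU (positions: [(0, 0), (0, 1), (1, 1), (1, 0), (1, -1), (1, -2), (1, -3), (1, -4), (0, -4), (0, -3)])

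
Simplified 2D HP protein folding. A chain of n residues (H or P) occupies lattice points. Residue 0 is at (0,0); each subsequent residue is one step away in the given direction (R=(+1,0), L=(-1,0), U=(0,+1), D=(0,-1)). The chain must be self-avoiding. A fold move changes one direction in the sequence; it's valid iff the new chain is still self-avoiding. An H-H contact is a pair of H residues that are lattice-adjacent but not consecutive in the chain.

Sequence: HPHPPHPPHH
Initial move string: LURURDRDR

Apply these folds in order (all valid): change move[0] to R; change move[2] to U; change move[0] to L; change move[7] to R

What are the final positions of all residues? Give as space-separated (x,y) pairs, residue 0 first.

Answer: (0,0) (-1,0) (-1,1) (-1,2) (-1,3) (0,3) (0,2) (1,2) (2,2) (3,2)

Derivation:
Initial moves: LURURDRDR
Fold: move[0]->R => RURURDRDR (positions: [(0, 0), (1, 0), (1, 1), (2, 1), (2, 2), (3, 2), (3, 1), (4, 1), (4, 0), (5, 0)])
Fold: move[2]->U => RUUURDRDR (positions: [(0, 0), (1, 0), (1, 1), (1, 2), (1, 3), (2, 3), (2, 2), (3, 2), (3, 1), (4, 1)])
Fold: move[0]->L => LUUURDRDR (positions: [(0, 0), (-1, 0), (-1, 1), (-1, 2), (-1, 3), (0, 3), (0, 2), (1, 2), (1, 1), (2, 1)])
Fold: move[7]->R => LUUURDRRR (positions: [(0, 0), (-1, 0), (-1, 1), (-1, 2), (-1, 3), (0, 3), (0, 2), (1, 2), (2, 2), (3, 2)])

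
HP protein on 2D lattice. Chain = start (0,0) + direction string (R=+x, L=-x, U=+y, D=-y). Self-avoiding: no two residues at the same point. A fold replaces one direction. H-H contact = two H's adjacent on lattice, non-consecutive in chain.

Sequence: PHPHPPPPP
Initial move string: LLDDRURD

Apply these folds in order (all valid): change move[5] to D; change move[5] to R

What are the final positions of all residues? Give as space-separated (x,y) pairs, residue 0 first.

Answer: (0,0) (-1,0) (-2,0) (-2,-1) (-2,-2) (-1,-2) (0,-2) (1,-2) (1,-3)

Derivation:
Initial moves: LLDDRURD
Fold: move[5]->D => LLDDRDRD (positions: [(0, 0), (-1, 0), (-2, 0), (-2, -1), (-2, -2), (-1, -2), (-1, -3), (0, -3), (0, -4)])
Fold: move[5]->R => LLDDRRRD (positions: [(0, 0), (-1, 0), (-2, 0), (-2, -1), (-2, -2), (-1, -2), (0, -2), (1, -2), (1, -3)])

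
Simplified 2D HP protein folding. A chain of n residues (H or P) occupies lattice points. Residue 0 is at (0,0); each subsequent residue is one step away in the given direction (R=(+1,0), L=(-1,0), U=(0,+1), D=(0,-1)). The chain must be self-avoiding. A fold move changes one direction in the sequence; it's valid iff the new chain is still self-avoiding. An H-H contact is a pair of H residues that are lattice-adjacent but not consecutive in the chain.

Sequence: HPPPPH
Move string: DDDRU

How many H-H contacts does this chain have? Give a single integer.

Positions: [(0, 0), (0, -1), (0, -2), (0, -3), (1, -3), (1, -2)]
No H-H contacts found.

Answer: 0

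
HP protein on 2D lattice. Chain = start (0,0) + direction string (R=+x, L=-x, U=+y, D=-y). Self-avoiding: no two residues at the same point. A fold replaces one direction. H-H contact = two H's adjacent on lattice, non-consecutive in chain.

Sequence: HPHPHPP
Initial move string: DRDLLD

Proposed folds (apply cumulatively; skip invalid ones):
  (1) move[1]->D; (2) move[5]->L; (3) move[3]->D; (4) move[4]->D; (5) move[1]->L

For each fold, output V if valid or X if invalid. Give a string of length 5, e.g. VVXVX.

Initial: DRDLLD -> [(0, 0), (0, -1), (1, -1), (1, -2), (0, -2), (-1, -2), (-1, -3)]
Fold 1: move[1]->D => DDDLLD VALID
Fold 2: move[5]->L => DDDLLL VALID
Fold 3: move[3]->D => DDDDLL VALID
Fold 4: move[4]->D => DDDDDL VALID
Fold 5: move[1]->L => DLDDDL VALID

Answer: VVVVV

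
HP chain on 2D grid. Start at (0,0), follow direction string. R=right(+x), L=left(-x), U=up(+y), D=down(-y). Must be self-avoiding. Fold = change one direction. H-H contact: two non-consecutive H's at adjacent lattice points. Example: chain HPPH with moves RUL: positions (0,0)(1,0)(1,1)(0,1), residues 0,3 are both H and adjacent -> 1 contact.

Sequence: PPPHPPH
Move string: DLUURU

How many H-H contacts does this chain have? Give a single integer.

Answer: 0

Derivation:
Positions: [(0, 0), (0, -1), (-1, -1), (-1, 0), (-1, 1), (0, 1), (0, 2)]
No H-H contacts found.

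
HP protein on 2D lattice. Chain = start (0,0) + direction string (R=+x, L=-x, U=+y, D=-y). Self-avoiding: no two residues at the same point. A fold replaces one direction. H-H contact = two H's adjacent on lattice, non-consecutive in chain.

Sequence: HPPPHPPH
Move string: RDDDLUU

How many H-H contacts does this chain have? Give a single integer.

Answer: 1

Derivation:
Positions: [(0, 0), (1, 0), (1, -1), (1, -2), (1, -3), (0, -3), (0, -2), (0, -1)]
H-H contact: residue 0 @(0,0) - residue 7 @(0, -1)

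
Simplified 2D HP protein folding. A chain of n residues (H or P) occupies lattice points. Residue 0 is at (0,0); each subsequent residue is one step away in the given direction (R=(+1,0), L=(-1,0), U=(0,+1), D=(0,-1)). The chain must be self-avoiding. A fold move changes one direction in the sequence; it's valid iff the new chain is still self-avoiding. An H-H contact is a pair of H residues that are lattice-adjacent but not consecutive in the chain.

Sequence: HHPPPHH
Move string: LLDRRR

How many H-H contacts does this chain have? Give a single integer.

Answer: 1

Derivation:
Positions: [(0, 0), (-1, 0), (-2, 0), (-2, -1), (-1, -1), (0, -1), (1, -1)]
H-H contact: residue 0 @(0,0) - residue 5 @(0, -1)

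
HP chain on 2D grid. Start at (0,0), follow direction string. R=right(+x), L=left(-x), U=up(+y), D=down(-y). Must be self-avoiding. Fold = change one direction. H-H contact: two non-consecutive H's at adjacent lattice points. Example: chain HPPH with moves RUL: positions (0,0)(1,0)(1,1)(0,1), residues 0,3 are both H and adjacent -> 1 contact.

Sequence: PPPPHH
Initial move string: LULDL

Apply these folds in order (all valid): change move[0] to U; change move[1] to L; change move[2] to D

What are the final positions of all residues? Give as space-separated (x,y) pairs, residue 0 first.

Initial moves: LULDL
Fold: move[0]->U => UULDL (positions: [(0, 0), (0, 1), (0, 2), (-1, 2), (-1, 1), (-2, 1)])
Fold: move[1]->L => ULLDL (positions: [(0, 0), (0, 1), (-1, 1), (-2, 1), (-2, 0), (-3, 0)])
Fold: move[2]->D => ULDDL (positions: [(0, 0), (0, 1), (-1, 1), (-1, 0), (-1, -1), (-2, -1)])

Answer: (0,0) (0,1) (-1,1) (-1,0) (-1,-1) (-2,-1)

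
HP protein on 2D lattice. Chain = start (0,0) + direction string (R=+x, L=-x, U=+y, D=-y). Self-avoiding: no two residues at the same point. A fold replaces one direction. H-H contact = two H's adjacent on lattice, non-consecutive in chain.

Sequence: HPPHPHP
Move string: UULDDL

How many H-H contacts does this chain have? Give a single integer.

Positions: [(0, 0), (0, 1), (0, 2), (-1, 2), (-1, 1), (-1, 0), (-2, 0)]
H-H contact: residue 0 @(0,0) - residue 5 @(-1, 0)

Answer: 1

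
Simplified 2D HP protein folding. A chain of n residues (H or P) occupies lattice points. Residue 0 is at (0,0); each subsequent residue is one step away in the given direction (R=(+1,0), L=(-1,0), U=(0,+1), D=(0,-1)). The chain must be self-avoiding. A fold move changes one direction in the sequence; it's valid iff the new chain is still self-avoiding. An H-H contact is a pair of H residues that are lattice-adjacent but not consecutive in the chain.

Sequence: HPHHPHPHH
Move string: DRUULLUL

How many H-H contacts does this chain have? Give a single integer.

Answer: 2

Derivation:
Positions: [(0, 0), (0, -1), (1, -1), (1, 0), (1, 1), (0, 1), (-1, 1), (-1, 2), (-2, 2)]
H-H contact: residue 0 @(0,0) - residue 3 @(1, 0)
H-H contact: residue 0 @(0,0) - residue 5 @(0, 1)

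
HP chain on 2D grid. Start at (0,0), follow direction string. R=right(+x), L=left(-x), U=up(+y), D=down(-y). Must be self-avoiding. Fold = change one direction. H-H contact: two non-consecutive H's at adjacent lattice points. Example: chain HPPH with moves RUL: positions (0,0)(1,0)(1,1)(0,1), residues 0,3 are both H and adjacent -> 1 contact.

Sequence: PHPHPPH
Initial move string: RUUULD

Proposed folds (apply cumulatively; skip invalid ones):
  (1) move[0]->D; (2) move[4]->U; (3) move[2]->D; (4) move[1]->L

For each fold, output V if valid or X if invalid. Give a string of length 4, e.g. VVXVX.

Initial: RUUULD -> [(0, 0), (1, 0), (1, 1), (1, 2), (1, 3), (0, 3), (0, 2)]
Fold 1: move[0]->D => DUUULD INVALID (collision), skipped
Fold 2: move[4]->U => RUUUUD INVALID (collision), skipped
Fold 3: move[2]->D => RUDULD INVALID (collision), skipped
Fold 4: move[1]->L => RLUULD INVALID (collision), skipped

Answer: XXXX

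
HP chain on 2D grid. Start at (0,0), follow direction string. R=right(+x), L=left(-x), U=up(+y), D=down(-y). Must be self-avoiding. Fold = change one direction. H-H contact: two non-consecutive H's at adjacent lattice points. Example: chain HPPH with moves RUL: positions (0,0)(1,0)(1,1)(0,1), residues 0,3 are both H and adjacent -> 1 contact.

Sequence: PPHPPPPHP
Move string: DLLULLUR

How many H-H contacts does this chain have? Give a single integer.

Positions: [(0, 0), (0, -1), (-1, -1), (-2, -1), (-2, 0), (-3, 0), (-4, 0), (-4, 1), (-3, 1)]
No H-H contacts found.

Answer: 0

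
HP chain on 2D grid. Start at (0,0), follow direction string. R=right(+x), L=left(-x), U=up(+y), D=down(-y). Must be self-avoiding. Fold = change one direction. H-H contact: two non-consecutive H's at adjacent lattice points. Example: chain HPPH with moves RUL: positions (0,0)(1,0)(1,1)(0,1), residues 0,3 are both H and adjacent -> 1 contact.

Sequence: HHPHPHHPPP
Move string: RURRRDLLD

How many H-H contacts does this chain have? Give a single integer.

Answer: 0

Derivation:
Positions: [(0, 0), (1, 0), (1, 1), (2, 1), (3, 1), (4, 1), (4, 0), (3, 0), (2, 0), (2, -1)]
No H-H contacts found.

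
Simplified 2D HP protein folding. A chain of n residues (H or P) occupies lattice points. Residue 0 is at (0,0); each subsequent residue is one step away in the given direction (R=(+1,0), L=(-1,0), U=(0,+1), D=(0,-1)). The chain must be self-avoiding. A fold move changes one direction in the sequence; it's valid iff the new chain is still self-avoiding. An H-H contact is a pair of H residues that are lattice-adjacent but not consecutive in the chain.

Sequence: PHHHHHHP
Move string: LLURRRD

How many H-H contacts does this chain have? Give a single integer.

Answer: 1

Derivation:
Positions: [(0, 0), (-1, 0), (-2, 0), (-2, 1), (-1, 1), (0, 1), (1, 1), (1, 0)]
H-H contact: residue 1 @(-1,0) - residue 4 @(-1, 1)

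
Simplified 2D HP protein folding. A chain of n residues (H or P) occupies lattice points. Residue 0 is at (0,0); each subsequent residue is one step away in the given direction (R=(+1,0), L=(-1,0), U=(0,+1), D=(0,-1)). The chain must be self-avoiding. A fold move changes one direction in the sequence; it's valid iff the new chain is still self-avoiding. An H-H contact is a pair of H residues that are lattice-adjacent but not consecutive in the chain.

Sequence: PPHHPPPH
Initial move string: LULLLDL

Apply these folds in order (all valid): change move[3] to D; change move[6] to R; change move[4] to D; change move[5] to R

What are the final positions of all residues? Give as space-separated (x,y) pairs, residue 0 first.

Initial moves: LULLLDL
Fold: move[3]->D => LULDLDL (positions: [(0, 0), (-1, 0), (-1, 1), (-2, 1), (-2, 0), (-3, 0), (-3, -1), (-4, -1)])
Fold: move[6]->R => LULDLDR (positions: [(0, 0), (-1, 0), (-1, 1), (-2, 1), (-2, 0), (-3, 0), (-3, -1), (-2, -1)])
Fold: move[4]->D => LULDDDR (positions: [(0, 0), (-1, 0), (-1, 1), (-2, 1), (-2, 0), (-2, -1), (-2, -2), (-1, -2)])
Fold: move[5]->R => LULDDRR (positions: [(0, 0), (-1, 0), (-1, 1), (-2, 1), (-2, 0), (-2, -1), (-1, -1), (0, -1)])

Answer: (0,0) (-1,0) (-1,1) (-2,1) (-2,0) (-2,-1) (-1,-1) (0,-1)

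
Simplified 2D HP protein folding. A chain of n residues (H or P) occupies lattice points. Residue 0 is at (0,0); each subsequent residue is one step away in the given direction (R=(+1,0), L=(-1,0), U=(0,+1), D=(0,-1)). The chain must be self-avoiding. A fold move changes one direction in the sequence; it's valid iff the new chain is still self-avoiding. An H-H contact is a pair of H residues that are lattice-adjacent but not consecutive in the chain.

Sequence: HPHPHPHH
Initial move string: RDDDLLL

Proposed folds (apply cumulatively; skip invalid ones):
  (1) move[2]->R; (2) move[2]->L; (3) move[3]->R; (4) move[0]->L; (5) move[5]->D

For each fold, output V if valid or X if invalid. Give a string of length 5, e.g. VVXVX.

Initial: RDDDLLL -> [(0, 0), (1, 0), (1, -1), (1, -2), (1, -3), (0, -3), (-1, -3), (-2, -3)]
Fold 1: move[2]->R => RDRDLLL VALID
Fold 2: move[2]->L => RDLDLLL VALID
Fold 3: move[3]->R => RDLRLLL INVALID (collision), skipped
Fold 4: move[0]->L => LDLDLLL VALID
Fold 5: move[5]->D => LDLDLDL VALID

Answer: VVXVV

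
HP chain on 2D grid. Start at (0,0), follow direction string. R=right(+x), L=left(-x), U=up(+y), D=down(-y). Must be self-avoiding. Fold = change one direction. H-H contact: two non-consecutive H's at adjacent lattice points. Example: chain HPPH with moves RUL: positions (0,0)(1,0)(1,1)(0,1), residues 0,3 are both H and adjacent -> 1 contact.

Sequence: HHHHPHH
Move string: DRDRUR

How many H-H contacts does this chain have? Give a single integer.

Positions: [(0, 0), (0, -1), (1, -1), (1, -2), (2, -2), (2, -1), (3, -1)]
H-H contact: residue 2 @(1,-1) - residue 5 @(2, -1)

Answer: 1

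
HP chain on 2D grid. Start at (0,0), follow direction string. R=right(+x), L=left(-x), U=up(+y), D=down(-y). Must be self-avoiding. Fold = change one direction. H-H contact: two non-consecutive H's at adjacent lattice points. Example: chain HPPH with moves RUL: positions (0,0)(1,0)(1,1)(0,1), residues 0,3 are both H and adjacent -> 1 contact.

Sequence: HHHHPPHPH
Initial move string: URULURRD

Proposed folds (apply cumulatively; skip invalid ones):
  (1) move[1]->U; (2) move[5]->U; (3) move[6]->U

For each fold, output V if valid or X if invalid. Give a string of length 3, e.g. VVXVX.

Initial: URULURRD -> [(0, 0), (0, 1), (1, 1), (1, 2), (0, 2), (0, 3), (1, 3), (2, 3), (2, 2)]
Fold 1: move[1]->U => UUULURRD VALID
Fold 2: move[5]->U => UUULUURD VALID
Fold 3: move[6]->U => UUULUUUD INVALID (collision), skipped

Answer: VVX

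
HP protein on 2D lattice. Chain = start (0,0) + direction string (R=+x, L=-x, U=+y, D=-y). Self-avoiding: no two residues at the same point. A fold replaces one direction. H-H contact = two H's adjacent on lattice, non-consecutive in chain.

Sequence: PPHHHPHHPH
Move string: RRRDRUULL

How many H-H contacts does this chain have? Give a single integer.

Answer: 2

Derivation:
Positions: [(0, 0), (1, 0), (2, 0), (3, 0), (3, -1), (4, -1), (4, 0), (4, 1), (3, 1), (2, 1)]
H-H contact: residue 2 @(2,0) - residue 9 @(2, 1)
H-H contact: residue 3 @(3,0) - residue 6 @(4, 0)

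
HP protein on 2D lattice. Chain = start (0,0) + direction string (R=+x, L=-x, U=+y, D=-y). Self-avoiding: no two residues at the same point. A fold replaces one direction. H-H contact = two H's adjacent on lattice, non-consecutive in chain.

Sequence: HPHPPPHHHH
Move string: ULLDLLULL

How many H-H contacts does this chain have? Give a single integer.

Positions: [(0, 0), (0, 1), (-1, 1), (-2, 1), (-2, 0), (-3, 0), (-4, 0), (-4, 1), (-5, 1), (-6, 1)]
No H-H contacts found.

Answer: 0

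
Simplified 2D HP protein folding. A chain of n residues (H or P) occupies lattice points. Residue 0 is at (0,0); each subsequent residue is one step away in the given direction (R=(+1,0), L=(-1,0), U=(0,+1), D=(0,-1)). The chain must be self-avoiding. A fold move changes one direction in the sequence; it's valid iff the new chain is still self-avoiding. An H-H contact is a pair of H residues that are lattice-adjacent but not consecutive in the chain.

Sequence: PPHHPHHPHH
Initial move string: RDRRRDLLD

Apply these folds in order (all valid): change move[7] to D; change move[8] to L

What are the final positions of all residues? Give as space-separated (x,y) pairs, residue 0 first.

Answer: (0,0) (1,0) (1,-1) (2,-1) (3,-1) (4,-1) (4,-2) (3,-2) (3,-3) (2,-3)

Derivation:
Initial moves: RDRRRDLLD
Fold: move[7]->D => RDRRRDLDD (positions: [(0, 0), (1, 0), (1, -1), (2, -1), (3, -1), (4, -1), (4, -2), (3, -2), (3, -3), (3, -4)])
Fold: move[8]->L => RDRRRDLDL (positions: [(0, 0), (1, 0), (1, -1), (2, -1), (3, -1), (4, -1), (4, -2), (3, -2), (3, -3), (2, -3)])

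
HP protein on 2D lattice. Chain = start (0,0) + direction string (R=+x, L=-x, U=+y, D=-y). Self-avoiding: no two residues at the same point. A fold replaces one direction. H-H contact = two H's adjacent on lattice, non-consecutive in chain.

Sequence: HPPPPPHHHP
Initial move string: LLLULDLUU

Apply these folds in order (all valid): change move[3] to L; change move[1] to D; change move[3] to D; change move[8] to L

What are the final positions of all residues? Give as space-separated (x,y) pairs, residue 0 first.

Answer: (0,0) (-1,0) (-1,-1) (-2,-1) (-2,-2) (-3,-2) (-3,-3) (-4,-3) (-4,-2) (-5,-2)

Derivation:
Initial moves: LLLULDLUU
Fold: move[3]->L => LLLLLDLUU (positions: [(0, 0), (-1, 0), (-2, 0), (-3, 0), (-4, 0), (-5, 0), (-5, -1), (-6, -1), (-6, 0), (-6, 1)])
Fold: move[1]->D => LDLLLDLUU (positions: [(0, 0), (-1, 0), (-1, -1), (-2, -1), (-3, -1), (-4, -1), (-4, -2), (-5, -2), (-5, -1), (-5, 0)])
Fold: move[3]->D => LDLDLDLUU (positions: [(0, 0), (-1, 0), (-1, -1), (-2, -1), (-2, -2), (-3, -2), (-3, -3), (-4, -3), (-4, -2), (-4, -1)])
Fold: move[8]->L => LDLDLDLUL (positions: [(0, 0), (-1, 0), (-1, -1), (-2, -1), (-2, -2), (-3, -2), (-3, -3), (-4, -3), (-4, -2), (-5, -2)])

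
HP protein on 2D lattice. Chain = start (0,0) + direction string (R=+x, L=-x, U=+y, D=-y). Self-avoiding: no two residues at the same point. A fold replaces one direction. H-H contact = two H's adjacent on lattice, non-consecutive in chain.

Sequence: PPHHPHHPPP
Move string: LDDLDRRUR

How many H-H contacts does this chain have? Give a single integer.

Positions: [(0, 0), (-1, 0), (-1, -1), (-1, -2), (-2, -2), (-2, -3), (-1, -3), (0, -3), (0, -2), (1, -2)]
H-H contact: residue 3 @(-1,-2) - residue 6 @(-1, -3)

Answer: 1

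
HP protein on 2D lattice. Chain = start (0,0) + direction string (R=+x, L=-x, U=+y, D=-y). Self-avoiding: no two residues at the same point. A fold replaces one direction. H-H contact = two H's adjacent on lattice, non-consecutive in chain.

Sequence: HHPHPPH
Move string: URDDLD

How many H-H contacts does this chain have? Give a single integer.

Positions: [(0, 0), (0, 1), (1, 1), (1, 0), (1, -1), (0, -1), (0, -2)]
H-H contact: residue 0 @(0,0) - residue 3 @(1, 0)

Answer: 1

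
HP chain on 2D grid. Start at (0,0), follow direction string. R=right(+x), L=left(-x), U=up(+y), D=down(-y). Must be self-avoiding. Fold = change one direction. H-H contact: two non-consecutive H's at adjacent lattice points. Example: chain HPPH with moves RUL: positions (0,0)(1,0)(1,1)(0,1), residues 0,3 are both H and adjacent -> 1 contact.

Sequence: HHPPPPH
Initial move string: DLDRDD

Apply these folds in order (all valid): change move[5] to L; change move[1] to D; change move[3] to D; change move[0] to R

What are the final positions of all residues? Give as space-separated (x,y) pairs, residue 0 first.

Initial moves: DLDRDD
Fold: move[5]->L => DLDRDL (positions: [(0, 0), (0, -1), (-1, -1), (-1, -2), (0, -2), (0, -3), (-1, -3)])
Fold: move[1]->D => DDDRDL (positions: [(0, 0), (0, -1), (0, -2), (0, -3), (1, -3), (1, -4), (0, -4)])
Fold: move[3]->D => DDDDDL (positions: [(0, 0), (0, -1), (0, -2), (0, -3), (0, -4), (0, -5), (-1, -5)])
Fold: move[0]->R => RDDDDL (positions: [(0, 0), (1, 0), (1, -1), (1, -2), (1, -3), (1, -4), (0, -4)])

Answer: (0,0) (1,0) (1,-1) (1,-2) (1,-3) (1,-4) (0,-4)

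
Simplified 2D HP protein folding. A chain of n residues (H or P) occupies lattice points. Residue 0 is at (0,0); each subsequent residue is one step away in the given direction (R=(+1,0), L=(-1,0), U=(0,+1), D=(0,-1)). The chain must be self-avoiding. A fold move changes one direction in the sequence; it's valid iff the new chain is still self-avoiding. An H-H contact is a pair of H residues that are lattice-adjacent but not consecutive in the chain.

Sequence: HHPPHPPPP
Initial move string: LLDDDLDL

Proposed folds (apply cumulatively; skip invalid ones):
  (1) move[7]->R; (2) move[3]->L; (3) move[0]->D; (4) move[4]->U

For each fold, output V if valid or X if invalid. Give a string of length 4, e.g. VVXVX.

Initial: LLDDDLDL -> [(0, 0), (-1, 0), (-2, 0), (-2, -1), (-2, -2), (-2, -3), (-3, -3), (-3, -4), (-4, -4)]
Fold 1: move[7]->R => LLDDDLDR VALID
Fold 2: move[3]->L => LLDLDLDR VALID
Fold 3: move[0]->D => DLDLDLDR VALID
Fold 4: move[4]->U => DLDLULDR INVALID (collision), skipped

Answer: VVVX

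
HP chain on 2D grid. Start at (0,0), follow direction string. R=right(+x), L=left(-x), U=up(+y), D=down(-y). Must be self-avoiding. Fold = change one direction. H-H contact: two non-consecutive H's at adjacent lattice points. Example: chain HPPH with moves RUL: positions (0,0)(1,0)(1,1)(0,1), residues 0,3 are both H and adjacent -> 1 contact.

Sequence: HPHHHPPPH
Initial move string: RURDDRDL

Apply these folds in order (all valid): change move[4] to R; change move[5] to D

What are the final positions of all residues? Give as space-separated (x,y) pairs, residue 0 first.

Initial moves: RURDDRDL
Fold: move[4]->R => RURDRRDL (positions: [(0, 0), (1, 0), (1, 1), (2, 1), (2, 0), (3, 0), (4, 0), (4, -1), (3, -1)])
Fold: move[5]->D => RURDRDDL (positions: [(0, 0), (1, 0), (1, 1), (2, 1), (2, 0), (3, 0), (3, -1), (3, -2), (2, -2)])

Answer: (0,0) (1,0) (1,1) (2,1) (2,0) (3,0) (3,-1) (3,-2) (2,-2)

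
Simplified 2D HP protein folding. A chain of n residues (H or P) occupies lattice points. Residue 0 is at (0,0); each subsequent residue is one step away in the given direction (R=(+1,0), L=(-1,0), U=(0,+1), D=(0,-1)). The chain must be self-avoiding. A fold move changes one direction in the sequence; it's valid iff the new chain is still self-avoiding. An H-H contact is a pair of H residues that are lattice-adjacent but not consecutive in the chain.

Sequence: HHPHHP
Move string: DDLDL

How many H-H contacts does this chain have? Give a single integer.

Answer: 0

Derivation:
Positions: [(0, 0), (0, -1), (0, -2), (-1, -2), (-1, -3), (-2, -3)]
No H-H contacts found.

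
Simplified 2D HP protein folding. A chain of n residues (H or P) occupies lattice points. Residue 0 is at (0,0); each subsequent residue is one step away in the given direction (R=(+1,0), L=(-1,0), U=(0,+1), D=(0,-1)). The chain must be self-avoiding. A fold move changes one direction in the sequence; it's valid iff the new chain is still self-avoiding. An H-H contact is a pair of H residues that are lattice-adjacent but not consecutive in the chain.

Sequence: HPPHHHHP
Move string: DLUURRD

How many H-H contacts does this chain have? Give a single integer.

Answer: 2

Derivation:
Positions: [(0, 0), (0, -1), (-1, -1), (-1, 0), (-1, 1), (0, 1), (1, 1), (1, 0)]
H-H contact: residue 0 @(0,0) - residue 3 @(-1, 0)
H-H contact: residue 0 @(0,0) - residue 5 @(0, 1)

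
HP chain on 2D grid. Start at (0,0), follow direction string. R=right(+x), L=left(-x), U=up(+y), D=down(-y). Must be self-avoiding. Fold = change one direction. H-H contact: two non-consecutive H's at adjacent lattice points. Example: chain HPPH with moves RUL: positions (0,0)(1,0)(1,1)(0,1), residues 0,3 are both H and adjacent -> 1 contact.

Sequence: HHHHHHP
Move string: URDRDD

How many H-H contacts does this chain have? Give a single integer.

Positions: [(0, 0), (0, 1), (1, 1), (1, 0), (2, 0), (2, -1), (2, -2)]
H-H contact: residue 0 @(0,0) - residue 3 @(1, 0)

Answer: 1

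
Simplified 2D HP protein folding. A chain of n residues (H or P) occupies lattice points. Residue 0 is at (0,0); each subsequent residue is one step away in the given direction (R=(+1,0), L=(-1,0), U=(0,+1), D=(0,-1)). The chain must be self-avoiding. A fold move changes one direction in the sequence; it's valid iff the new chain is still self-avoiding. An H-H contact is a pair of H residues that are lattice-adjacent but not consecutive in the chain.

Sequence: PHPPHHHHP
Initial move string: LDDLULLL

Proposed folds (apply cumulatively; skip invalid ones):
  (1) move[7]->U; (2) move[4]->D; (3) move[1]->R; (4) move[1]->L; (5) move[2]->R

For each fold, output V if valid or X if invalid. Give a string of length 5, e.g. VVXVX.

Answer: VVXVX

Derivation:
Initial: LDDLULLL -> [(0, 0), (-1, 0), (-1, -1), (-1, -2), (-2, -2), (-2, -1), (-3, -1), (-4, -1), (-5, -1)]
Fold 1: move[7]->U => LDDLULLU VALID
Fold 2: move[4]->D => LDDLDLLU VALID
Fold 3: move[1]->R => LRDLDLLU INVALID (collision), skipped
Fold 4: move[1]->L => LLDLDLLU VALID
Fold 5: move[2]->R => LLRLDLLU INVALID (collision), skipped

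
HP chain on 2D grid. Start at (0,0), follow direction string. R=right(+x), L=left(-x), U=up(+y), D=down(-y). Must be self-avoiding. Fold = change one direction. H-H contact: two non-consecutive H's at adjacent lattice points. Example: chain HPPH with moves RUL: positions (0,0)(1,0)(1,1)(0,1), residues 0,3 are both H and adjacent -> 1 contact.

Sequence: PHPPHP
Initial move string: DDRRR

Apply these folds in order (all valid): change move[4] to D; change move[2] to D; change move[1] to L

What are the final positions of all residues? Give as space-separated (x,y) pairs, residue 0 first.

Answer: (0,0) (0,-1) (-1,-1) (-1,-2) (0,-2) (0,-3)

Derivation:
Initial moves: DDRRR
Fold: move[4]->D => DDRRD (positions: [(0, 0), (0, -1), (0, -2), (1, -2), (2, -2), (2, -3)])
Fold: move[2]->D => DDDRD (positions: [(0, 0), (0, -1), (0, -2), (0, -3), (1, -3), (1, -4)])
Fold: move[1]->L => DLDRD (positions: [(0, 0), (0, -1), (-1, -1), (-1, -2), (0, -2), (0, -3)])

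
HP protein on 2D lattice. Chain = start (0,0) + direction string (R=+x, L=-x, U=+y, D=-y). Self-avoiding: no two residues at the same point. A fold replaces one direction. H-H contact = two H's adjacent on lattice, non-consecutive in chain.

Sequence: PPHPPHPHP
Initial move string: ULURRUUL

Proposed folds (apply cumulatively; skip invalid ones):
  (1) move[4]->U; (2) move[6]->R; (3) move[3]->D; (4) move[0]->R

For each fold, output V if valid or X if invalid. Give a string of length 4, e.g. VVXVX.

Answer: VXXX

Derivation:
Initial: ULURRUUL -> [(0, 0), (0, 1), (-1, 1), (-1, 2), (0, 2), (1, 2), (1, 3), (1, 4), (0, 4)]
Fold 1: move[4]->U => ULURUUUL VALID
Fold 2: move[6]->R => ULURUURL INVALID (collision), skipped
Fold 3: move[3]->D => ULUDUUUL INVALID (collision), skipped
Fold 4: move[0]->R => RLURUUUL INVALID (collision), skipped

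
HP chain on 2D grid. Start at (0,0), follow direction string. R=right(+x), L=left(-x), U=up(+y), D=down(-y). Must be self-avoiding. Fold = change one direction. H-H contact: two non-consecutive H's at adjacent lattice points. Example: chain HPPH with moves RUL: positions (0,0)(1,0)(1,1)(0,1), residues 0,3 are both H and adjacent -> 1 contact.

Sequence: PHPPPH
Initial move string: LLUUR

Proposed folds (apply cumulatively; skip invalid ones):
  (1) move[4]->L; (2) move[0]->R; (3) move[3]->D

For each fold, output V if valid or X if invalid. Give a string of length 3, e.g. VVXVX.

Answer: VXX

Derivation:
Initial: LLUUR -> [(0, 0), (-1, 0), (-2, 0), (-2, 1), (-2, 2), (-1, 2)]
Fold 1: move[4]->L => LLUUL VALID
Fold 2: move[0]->R => RLUUL INVALID (collision), skipped
Fold 3: move[3]->D => LLUDL INVALID (collision), skipped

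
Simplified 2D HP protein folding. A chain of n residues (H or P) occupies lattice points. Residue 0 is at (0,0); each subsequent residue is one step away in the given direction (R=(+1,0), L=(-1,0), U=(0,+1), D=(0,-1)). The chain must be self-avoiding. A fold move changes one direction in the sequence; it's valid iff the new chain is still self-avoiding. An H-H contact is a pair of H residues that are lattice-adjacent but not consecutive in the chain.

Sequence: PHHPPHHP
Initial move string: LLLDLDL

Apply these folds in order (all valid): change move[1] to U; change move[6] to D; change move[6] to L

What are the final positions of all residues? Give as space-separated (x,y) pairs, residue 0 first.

Answer: (0,0) (-1,0) (-1,1) (-2,1) (-2,0) (-3,0) (-3,-1) (-4,-1)

Derivation:
Initial moves: LLLDLDL
Fold: move[1]->U => LULDLDL (positions: [(0, 0), (-1, 0), (-1, 1), (-2, 1), (-2, 0), (-3, 0), (-3, -1), (-4, -1)])
Fold: move[6]->D => LULDLDD (positions: [(0, 0), (-1, 0), (-1, 1), (-2, 1), (-2, 0), (-3, 0), (-3, -1), (-3, -2)])
Fold: move[6]->L => LULDLDL (positions: [(0, 0), (-1, 0), (-1, 1), (-2, 1), (-2, 0), (-3, 0), (-3, -1), (-4, -1)])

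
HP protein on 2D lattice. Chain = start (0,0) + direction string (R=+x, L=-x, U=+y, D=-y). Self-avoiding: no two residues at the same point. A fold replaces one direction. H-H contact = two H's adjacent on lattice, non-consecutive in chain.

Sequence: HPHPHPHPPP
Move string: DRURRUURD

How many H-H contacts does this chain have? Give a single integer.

Answer: 0

Derivation:
Positions: [(0, 0), (0, -1), (1, -1), (1, 0), (2, 0), (3, 0), (3, 1), (3, 2), (4, 2), (4, 1)]
No H-H contacts found.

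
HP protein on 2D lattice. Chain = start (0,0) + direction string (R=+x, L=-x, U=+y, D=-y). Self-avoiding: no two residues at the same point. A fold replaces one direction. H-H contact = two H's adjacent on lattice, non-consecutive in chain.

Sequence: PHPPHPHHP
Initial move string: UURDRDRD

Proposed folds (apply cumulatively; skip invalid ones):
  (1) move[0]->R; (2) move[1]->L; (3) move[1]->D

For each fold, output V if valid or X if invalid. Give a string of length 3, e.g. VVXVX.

Answer: VXV

Derivation:
Initial: UURDRDRD -> [(0, 0), (0, 1), (0, 2), (1, 2), (1, 1), (2, 1), (2, 0), (3, 0), (3, -1)]
Fold 1: move[0]->R => RURDRDRD VALID
Fold 2: move[1]->L => RLRDRDRD INVALID (collision), skipped
Fold 3: move[1]->D => RDRDRDRD VALID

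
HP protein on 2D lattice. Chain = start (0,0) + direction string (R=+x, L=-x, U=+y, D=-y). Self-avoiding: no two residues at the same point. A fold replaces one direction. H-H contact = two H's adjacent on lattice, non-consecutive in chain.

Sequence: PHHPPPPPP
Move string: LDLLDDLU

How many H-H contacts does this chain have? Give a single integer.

Positions: [(0, 0), (-1, 0), (-1, -1), (-2, -1), (-3, -1), (-3, -2), (-3, -3), (-4, -3), (-4, -2)]
No H-H contacts found.

Answer: 0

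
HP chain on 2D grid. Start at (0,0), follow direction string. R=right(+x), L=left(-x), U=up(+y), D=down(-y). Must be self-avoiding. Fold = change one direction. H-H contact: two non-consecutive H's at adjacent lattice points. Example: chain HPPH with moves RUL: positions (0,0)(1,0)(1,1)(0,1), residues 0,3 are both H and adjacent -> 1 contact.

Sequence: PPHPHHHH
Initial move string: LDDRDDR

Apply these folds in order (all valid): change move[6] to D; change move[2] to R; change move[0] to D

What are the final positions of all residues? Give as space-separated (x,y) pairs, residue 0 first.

Answer: (0,0) (0,-1) (0,-2) (1,-2) (2,-2) (2,-3) (2,-4) (2,-5)

Derivation:
Initial moves: LDDRDDR
Fold: move[6]->D => LDDRDDD (positions: [(0, 0), (-1, 0), (-1, -1), (-1, -2), (0, -2), (0, -3), (0, -4), (0, -5)])
Fold: move[2]->R => LDRRDDD (positions: [(0, 0), (-1, 0), (-1, -1), (0, -1), (1, -1), (1, -2), (1, -3), (1, -4)])
Fold: move[0]->D => DDRRDDD (positions: [(0, 0), (0, -1), (0, -2), (1, -2), (2, -2), (2, -3), (2, -4), (2, -5)])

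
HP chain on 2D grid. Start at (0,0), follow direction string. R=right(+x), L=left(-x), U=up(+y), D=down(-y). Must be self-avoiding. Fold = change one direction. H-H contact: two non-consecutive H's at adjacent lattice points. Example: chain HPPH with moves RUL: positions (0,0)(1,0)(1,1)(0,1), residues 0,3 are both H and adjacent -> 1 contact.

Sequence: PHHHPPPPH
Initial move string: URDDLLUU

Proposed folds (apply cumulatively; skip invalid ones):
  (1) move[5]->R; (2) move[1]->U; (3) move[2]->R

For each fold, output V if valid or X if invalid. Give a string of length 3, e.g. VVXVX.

Answer: XXX

Derivation:
Initial: URDDLLUU -> [(0, 0), (0, 1), (1, 1), (1, 0), (1, -1), (0, -1), (-1, -1), (-1, 0), (-1, 1)]
Fold 1: move[5]->R => URDDLRUU INVALID (collision), skipped
Fold 2: move[1]->U => UUDDLLUU INVALID (collision), skipped
Fold 3: move[2]->R => URRDLLUU INVALID (collision), skipped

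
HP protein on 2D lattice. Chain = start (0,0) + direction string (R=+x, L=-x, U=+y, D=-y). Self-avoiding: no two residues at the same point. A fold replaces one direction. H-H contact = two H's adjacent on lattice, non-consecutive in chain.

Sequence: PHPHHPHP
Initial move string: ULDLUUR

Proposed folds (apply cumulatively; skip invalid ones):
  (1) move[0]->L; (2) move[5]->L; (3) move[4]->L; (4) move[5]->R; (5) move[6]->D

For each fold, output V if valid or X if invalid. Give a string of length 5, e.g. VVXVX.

Answer: VXVXX

Derivation:
Initial: ULDLUUR -> [(0, 0), (0, 1), (-1, 1), (-1, 0), (-2, 0), (-2, 1), (-2, 2), (-1, 2)]
Fold 1: move[0]->L => LLDLUUR VALID
Fold 2: move[5]->L => LLDLULR INVALID (collision), skipped
Fold 3: move[4]->L => LLDLLUR VALID
Fold 4: move[5]->R => LLDLLRR INVALID (collision), skipped
Fold 5: move[6]->D => LLDLLUD INVALID (collision), skipped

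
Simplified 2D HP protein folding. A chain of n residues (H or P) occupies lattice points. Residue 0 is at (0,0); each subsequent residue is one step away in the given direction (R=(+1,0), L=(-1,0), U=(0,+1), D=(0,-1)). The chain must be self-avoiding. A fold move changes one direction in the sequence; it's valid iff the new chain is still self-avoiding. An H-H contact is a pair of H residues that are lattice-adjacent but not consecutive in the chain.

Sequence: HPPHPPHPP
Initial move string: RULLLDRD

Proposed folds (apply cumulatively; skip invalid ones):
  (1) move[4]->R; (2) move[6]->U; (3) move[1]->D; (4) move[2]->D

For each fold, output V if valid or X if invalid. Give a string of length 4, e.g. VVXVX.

Answer: XXVV

Derivation:
Initial: RULLLDRD -> [(0, 0), (1, 0), (1, 1), (0, 1), (-1, 1), (-2, 1), (-2, 0), (-1, 0), (-1, -1)]
Fold 1: move[4]->R => RULLRDRD INVALID (collision), skipped
Fold 2: move[6]->U => RULLLDUD INVALID (collision), skipped
Fold 3: move[1]->D => RDLLLDRD VALID
Fold 4: move[2]->D => RDDLLDRD VALID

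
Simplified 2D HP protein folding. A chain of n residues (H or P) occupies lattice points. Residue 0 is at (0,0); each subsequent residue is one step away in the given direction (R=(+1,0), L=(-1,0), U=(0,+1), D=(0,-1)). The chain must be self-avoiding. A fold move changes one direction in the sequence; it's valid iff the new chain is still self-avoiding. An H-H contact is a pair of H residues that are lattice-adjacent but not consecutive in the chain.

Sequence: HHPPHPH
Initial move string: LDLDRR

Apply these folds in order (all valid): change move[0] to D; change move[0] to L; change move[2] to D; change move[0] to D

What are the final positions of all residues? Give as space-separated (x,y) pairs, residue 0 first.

Answer: (0,0) (0,-1) (0,-2) (0,-3) (0,-4) (1,-4) (2,-4)

Derivation:
Initial moves: LDLDRR
Fold: move[0]->D => DDLDRR (positions: [(0, 0), (0, -1), (0, -2), (-1, -2), (-1, -3), (0, -3), (1, -3)])
Fold: move[0]->L => LDLDRR (positions: [(0, 0), (-1, 0), (-1, -1), (-2, -1), (-2, -2), (-1, -2), (0, -2)])
Fold: move[2]->D => LDDDRR (positions: [(0, 0), (-1, 0), (-1, -1), (-1, -2), (-1, -3), (0, -3), (1, -3)])
Fold: move[0]->D => DDDDRR (positions: [(0, 0), (0, -1), (0, -2), (0, -3), (0, -4), (1, -4), (2, -4)])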